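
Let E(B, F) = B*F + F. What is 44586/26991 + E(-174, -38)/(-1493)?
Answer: -12319104/4477507 ≈ -2.7513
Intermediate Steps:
E(B, F) = F + B*F
44586/26991 + E(-174, -38)/(-1493) = 44586/26991 - 38*(1 - 174)/(-1493) = 44586*(1/26991) - 38*(-173)*(-1/1493) = 4954/2999 + 6574*(-1/1493) = 4954/2999 - 6574/1493 = -12319104/4477507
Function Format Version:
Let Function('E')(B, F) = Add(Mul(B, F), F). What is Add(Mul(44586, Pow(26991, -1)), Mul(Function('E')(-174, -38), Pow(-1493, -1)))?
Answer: Rational(-12319104, 4477507) ≈ -2.7513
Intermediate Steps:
Function('E')(B, F) = Add(F, Mul(B, F))
Add(Mul(44586, Pow(26991, -1)), Mul(Function('E')(-174, -38), Pow(-1493, -1))) = Add(Mul(44586, Pow(26991, -1)), Mul(Mul(-38, Add(1, -174)), Pow(-1493, -1))) = Add(Mul(44586, Rational(1, 26991)), Mul(Mul(-38, -173), Rational(-1, 1493))) = Add(Rational(4954, 2999), Mul(6574, Rational(-1, 1493))) = Add(Rational(4954, 2999), Rational(-6574, 1493)) = Rational(-12319104, 4477507)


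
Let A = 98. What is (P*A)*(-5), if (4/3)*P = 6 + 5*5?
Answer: -22785/2 ≈ -11393.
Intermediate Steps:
P = 93/4 (P = 3*(6 + 5*5)/4 = 3*(6 + 25)/4 = (¾)*31 = 93/4 ≈ 23.250)
(P*A)*(-5) = ((93/4)*98)*(-5) = (4557/2)*(-5) = -22785/2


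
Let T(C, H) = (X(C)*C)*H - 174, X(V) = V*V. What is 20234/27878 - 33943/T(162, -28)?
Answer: 1204830737563/1659339791562 ≈ 0.72609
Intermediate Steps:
X(V) = V**2
T(C, H) = -174 + H*C**3 (T(C, H) = (C**2*C)*H - 174 = C**3*H - 174 = H*C**3 - 174 = -174 + H*C**3)
20234/27878 - 33943/T(162, -28) = 20234/27878 - 33943/(-174 - 28*162**3) = 20234*(1/27878) - 33943/(-174 - 28*4251528) = 10117/13939 - 33943/(-174 - 119042784) = 10117/13939 - 33943/(-119042958) = 10117/13939 - 33943*(-1/119042958) = 10117/13939 + 33943/119042958 = 1204830737563/1659339791562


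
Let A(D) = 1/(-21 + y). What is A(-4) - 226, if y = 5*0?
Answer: -4747/21 ≈ -226.05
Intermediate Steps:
y = 0
A(D) = -1/21 (A(D) = 1/(-21 + 0) = 1/(-21) = -1/21)
A(-4) - 226 = -1/21 - 226 = -4747/21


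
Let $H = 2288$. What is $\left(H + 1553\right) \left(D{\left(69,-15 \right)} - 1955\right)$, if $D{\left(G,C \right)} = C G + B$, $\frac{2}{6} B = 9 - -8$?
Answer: $-11288699$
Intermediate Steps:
$B = 51$ ($B = 3 \left(9 - -8\right) = 3 \left(9 + 8\right) = 3 \cdot 17 = 51$)
$D{\left(G,C \right)} = 51 + C G$ ($D{\left(G,C \right)} = C G + 51 = 51 + C G$)
$\left(H + 1553\right) \left(D{\left(69,-15 \right)} - 1955\right) = \left(2288 + 1553\right) \left(\left(51 - 1035\right) - 1955\right) = 3841 \left(\left(51 - 1035\right) - 1955\right) = 3841 \left(-984 - 1955\right) = 3841 \left(-2939\right) = -11288699$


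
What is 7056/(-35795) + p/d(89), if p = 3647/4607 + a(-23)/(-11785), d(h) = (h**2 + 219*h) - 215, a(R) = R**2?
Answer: -416703231425688/2114224778756777 ≈ -0.19709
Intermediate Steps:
d(h) = -215 + h**2 + 219*h
p = 40542792/54293495 (p = 3647/4607 + (-23)**2/(-11785) = 3647*(1/4607) + 529*(-1/11785) = 3647/4607 - 529/11785 = 40542792/54293495 ≈ 0.74673)
7056/(-35795) + p/d(89) = 7056/(-35795) + 40542792/(54293495*(-215 + 89**2 + 219*89)) = 7056*(-1/35795) + 40542792/(54293495*(-215 + 7921 + 19491)) = -7056/35795 + (40542792/54293495)/27197 = -7056/35795 + (40542792/54293495)*(1/27197) = -7056/35795 + 40542792/1476620183515 = -416703231425688/2114224778756777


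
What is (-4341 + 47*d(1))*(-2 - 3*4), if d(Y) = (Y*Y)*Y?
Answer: 60116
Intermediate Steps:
d(Y) = Y**3 (d(Y) = Y**2*Y = Y**3)
(-4341 + 47*d(1))*(-2 - 3*4) = (-4341 + 47*1**3)*(-2 - 3*4) = (-4341 + 47*1)*(-2 - 12) = (-4341 + 47)*(-14) = -4294*(-14) = 60116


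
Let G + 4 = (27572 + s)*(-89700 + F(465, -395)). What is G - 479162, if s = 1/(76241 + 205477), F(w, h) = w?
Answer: -25676681961629/10434 ≈ -2.4609e+9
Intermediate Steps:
s = 1/281718 ≈ 3.5496e-6
G = -25671682385321/10434 (G = -4 + (27572 + 1/281718)*(-89700 + 465) = -4 + (7767528697/281718)*(-89235) = -4 - 25671682343585/10434 = -25671682385321/10434 ≈ -2.4604e+9)
G - 479162 = -25671682385321/10434 - 479162 = -25676681961629/10434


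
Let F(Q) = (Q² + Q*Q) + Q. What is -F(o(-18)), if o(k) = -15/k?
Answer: -20/9 ≈ -2.2222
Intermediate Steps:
F(Q) = Q + 2*Q² (F(Q) = (Q² + Q²) + Q = 2*Q² + Q = Q + 2*Q²)
-F(o(-18)) = -(-15/(-18))*(1 + 2*(-15/(-18))) = -(-15*(-1/18))*(1 + 2*(-15*(-1/18))) = -5*(1 + 2*(⅚))/6 = -5*(1 + 5/3)/6 = -5*8/(6*3) = -1*20/9 = -20/9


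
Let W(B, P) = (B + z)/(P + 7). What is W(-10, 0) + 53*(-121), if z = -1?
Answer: -44902/7 ≈ -6414.6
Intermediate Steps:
W(B, P) = (-1 + B)/(7 + P) (W(B, P) = (B - 1)/(P + 7) = (-1 + B)/(7 + P))
W(-10, 0) + 53*(-121) = (-1 - 10)/(7 + 0) + 53*(-121) = -11/7 - 6413 = -44902/7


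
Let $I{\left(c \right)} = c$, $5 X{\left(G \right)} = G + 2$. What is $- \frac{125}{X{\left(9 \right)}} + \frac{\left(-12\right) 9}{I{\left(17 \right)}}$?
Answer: $- \frac{11813}{187} \approx -63.171$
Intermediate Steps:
$X{\left(G \right)} = \frac{2}{5} + \frac{G}{5}$ ($X{\left(G \right)} = \frac{G + 2}{5} = \frac{2 + G}{5} = \frac{2}{5} + \frac{G}{5}$)
$- \frac{125}{X{\left(9 \right)}} + \frac{\left(-12\right) 9}{I{\left(17 \right)}} = - \frac{125}{\frac{2}{5} + \frac{1}{5} \cdot 9} + \frac{\left(-12\right) 9}{17} = - \frac{125}{\frac{2}{5} + \frac{9}{5}} - \frac{108}{17} = - \frac{125}{\frac{11}{5}} - \frac{108}{17} = \left(-125\right) \frac{5}{11} - \frac{108}{17} = - \frac{625}{11} - \frac{108}{17} = - \frac{11813}{187}$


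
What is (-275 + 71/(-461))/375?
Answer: -42282/57625 ≈ -0.73374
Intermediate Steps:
(-275 + 71/(-461))/375 = (-275 + 71*(-1/461))*(1/375) = (-275 - 71/461)*(1/375) = -126846/461*1/375 = -42282/57625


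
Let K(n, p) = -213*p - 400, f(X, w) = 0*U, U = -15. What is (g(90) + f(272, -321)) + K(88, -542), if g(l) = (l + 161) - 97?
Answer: 115200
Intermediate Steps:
f(X, w) = 0 (f(X, w) = 0*(-15) = 0)
g(l) = 64 + l (g(l) = (161 + l) - 97 = 64 + l)
K(n, p) = -400 - 213*p
(g(90) + f(272, -321)) + K(88, -542) = ((64 + 90) + 0) + (-400 - 213*(-542)) = (154 + 0) + (-400 + 115446) = 154 + 115046 = 115200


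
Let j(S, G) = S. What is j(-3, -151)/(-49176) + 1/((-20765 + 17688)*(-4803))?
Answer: 4931741/80751532584 ≈ 6.1073e-5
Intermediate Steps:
j(-3, -151)/(-49176) + 1/((-20765 + 17688)*(-4803)) = -3/(-49176) + 1/((-20765 + 17688)*(-4803)) = -3*(-1/49176) - 1/4803/(-3077) = 1/16392 - 1/3077*(-1/4803) = 1/16392 + 1/14778831 = 4931741/80751532584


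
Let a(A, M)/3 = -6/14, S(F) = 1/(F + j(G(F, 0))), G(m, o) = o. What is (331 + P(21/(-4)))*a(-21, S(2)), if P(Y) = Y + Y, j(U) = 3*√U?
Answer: -5769/14 ≈ -412.07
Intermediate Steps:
S(F) = 1/F (S(F) = 1/(F + 3*√0) = 1/(F + 3*0) = 1/(F + 0) = 1/F)
a(A, M) = -9/7 (a(A, M) = 3*(-6/14) = 3*(-6*1/14) = 3*(-3/7) = -9/7)
P(Y) = 2*Y
(331 + P(21/(-4)))*a(-21, S(2)) = (331 + 2*(21/(-4)))*(-9/7) = (331 + 2*(21*(-¼)))*(-9/7) = (331 + 2*(-21/4))*(-9/7) = (331 - 21/2)*(-9/7) = (641/2)*(-9/7) = -5769/14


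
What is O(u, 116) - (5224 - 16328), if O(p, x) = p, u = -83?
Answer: 11021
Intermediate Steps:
O(u, 116) - (5224 - 16328) = -83 - (5224 - 16328) = -83 - 1*(-11104) = -83 + 11104 = 11021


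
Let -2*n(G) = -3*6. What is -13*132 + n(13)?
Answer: -1707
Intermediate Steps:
n(G) = 9 (n(G) = -(-3)*6/2 = -½*(-18) = 9)
-13*132 + n(13) = -13*132 + 9 = -1716 + 9 = -1707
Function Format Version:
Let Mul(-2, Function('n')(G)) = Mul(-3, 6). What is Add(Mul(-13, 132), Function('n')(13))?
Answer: -1707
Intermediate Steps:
Function('n')(G) = 9 (Function('n')(G) = Mul(Rational(-1, 2), Mul(-3, 6)) = Mul(Rational(-1, 2), -18) = 9)
Add(Mul(-13, 132), Function('n')(13)) = Add(Mul(-13, 132), 9) = Add(-1716, 9) = -1707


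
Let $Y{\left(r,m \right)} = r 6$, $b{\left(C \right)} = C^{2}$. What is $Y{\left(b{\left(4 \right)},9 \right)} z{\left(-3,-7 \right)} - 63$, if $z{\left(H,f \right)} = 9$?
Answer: $801$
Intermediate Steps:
$Y{\left(r,m \right)} = 6 r$
$Y{\left(b{\left(4 \right)},9 \right)} z{\left(-3,-7 \right)} - 63 = 6 \cdot 4^{2} \cdot 9 - 63 = 6 \cdot 16 \cdot 9 - 63 = 96 \cdot 9 - 63 = 864 - 63 = 801$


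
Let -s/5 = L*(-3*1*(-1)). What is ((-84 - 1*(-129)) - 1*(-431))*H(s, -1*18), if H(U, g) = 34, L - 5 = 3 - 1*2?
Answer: 16184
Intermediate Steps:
L = 6 (L = 5 + (3 - 1*2) = 5 + (3 - 2) = 5 + 1 = 6)
s = -90 (s = -30*-3*1*(-1) = -30*(-3*(-1)) = -30*3 = -5*18 = -90)
((-84 - 1*(-129)) - 1*(-431))*H(s, -1*18) = ((-84 - 1*(-129)) - 1*(-431))*34 = ((-84 + 129) + 431)*34 = (45 + 431)*34 = 476*34 = 16184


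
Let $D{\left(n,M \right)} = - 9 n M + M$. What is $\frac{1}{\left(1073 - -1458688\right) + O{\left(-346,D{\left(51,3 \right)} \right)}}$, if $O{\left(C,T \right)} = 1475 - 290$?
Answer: $\frac{1}{1460946} \approx 6.8449 \cdot 10^{-7}$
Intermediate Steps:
$D{\left(n,M \right)} = M - 9 M n$ ($D{\left(n,M \right)} = - 9 M n + M = M - 9 M n$)
$O{\left(C,T \right)} = 1185$ ($O{\left(C,T \right)} = 1475 - 290 = 1185$)
$\frac{1}{\left(1073 - -1458688\right) + O{\left(-346,D{\left(51,3 \right)} \right)}} = \frac{1}{\left(1073 - -1458688\right) + 1185} = \frac{1}{\left(1073 + 1458688\right) + 1185} = \frac{1}{1459761 + 1185} = \frac{1}{1460946}$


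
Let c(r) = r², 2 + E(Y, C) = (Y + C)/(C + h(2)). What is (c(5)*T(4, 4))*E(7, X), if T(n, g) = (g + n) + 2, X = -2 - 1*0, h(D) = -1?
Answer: -2750/3 ≈ -916.67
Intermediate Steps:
X = -2 (X = -2 + 0 = -2)
T(n, g) = 2 + g + n
E(Y, C) = -2 + (C + Y)/(-1 + C) (E(Y, C) = -2 + (Y + C)/(C - 1) = -2 + (C + Y)/(-1 + C))
(c(5)*T(4, 4))*E(7, X) = (5²*(2 + 4 + 4))*((2 + 7 - 1*(-2))/(-1 - 2)) = (25*10)*((2 + 7 + 2)/(-3)) = 250*(-⅓*11) = 250*(-11/3) = -2750/3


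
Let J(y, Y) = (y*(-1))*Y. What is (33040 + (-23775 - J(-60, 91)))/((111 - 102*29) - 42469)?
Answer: -3805/45316 ≈ -0.083966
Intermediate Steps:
J(y, Y) = -Y*y (J(y, Y) = (-y)*Y = -Y*y)
(33040 + (-23775 - J(-60, 91)))/((111 - 102*29) - 42469) = (33040 + (-23775 - (-1)*91*(-60)))/((111 - 102*29) - 42469) = (33040 + (-23775 - 1*5460))/((111 - 2958) - 42469) = (33040 + (-23775 - 5460))/(-2847 - 42469) = (33040 - 29235)/(-45316) = 3805*(-1/45316) = -3805/45316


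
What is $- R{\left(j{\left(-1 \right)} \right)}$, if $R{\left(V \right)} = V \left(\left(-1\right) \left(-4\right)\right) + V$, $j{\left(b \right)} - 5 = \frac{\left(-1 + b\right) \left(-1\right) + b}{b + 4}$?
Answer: $- \frac{80}{3} \approx -26.667$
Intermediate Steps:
$j{\left(b \right)} = 5 + \frac{1}{4 + b}$ ($j{\left(b \right)} = 5 + \frac{\left(-1 + b\right) \left(-1\right) + b}{b + 4} = 5 + \frac{\left(1 - b\right) + b}{4 + b} = 5 + 1 \frac{1}{4 + b} = 5 + \frac{1}{4 + b}$)
$R{\left(V \right)} = 5 V$ ($R{\left(V \right)} = V 4 + V = 4 V + V = 5 V$)
$- R{\left(j{\left(-1 \right)} \right)} = - 5 \frac{21 + 5 \left(-1\right)}{4 - 1} = - 5 \frac{21 - 5}{3} = - 5 \cdot \frac{1}{3} \cdot 16 = - \frac{5 \cdot 16}{3} = \left(-1\right) \frac{80}{3} = - \frac{80}{3}$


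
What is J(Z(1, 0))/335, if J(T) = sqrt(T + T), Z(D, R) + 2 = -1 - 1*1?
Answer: 2*I*sqrt(2)/335 ≈ 0.0084431*I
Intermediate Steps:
Z(D, R) = -4 (Z(D, R) = -2 + (-1 - 1*1) = -2 + (-1 - 1) = -2 - 2 = -4)
J(T) = sqrt(2)*sqrt(T) (J(T) = sqrt(2*T) = sqrt(2)*sqrt(T))
J(Z(1, 0))/335 = (sqrt(2)*sqrt(-4))/335 = (sqrt(2)*(2*I))*(1/335) = (2*I*sqrt(2))*(1/335) = 2*I*sqrt(2)/335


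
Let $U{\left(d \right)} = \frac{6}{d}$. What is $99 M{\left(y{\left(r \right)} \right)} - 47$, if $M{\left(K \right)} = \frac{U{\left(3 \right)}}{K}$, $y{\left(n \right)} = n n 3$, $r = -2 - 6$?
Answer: $- \frac{1471}{32} \approx -45.969$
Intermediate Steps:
$r = -8$ ($r = -2 - 6 = -8$)
$y{\left(n \right)} = 3 n^{2}$ ($y{\left(n \right)} = n^{2} \cdot 3 = 3 n^{2}$)
$M{\left(K \right)} = \frac{2}{K}$ ($M{\left(K \right)} = \frac{6 \cdot \frac{1}{3}}{K} = \frac{2}{K}$)
$99 M{\left(y{\left(r \right)} \right)} - 47 = 99 \frac{2}{3 \left(-8\right)^{2}} - 47 = 99 \frac{2}{3 \cdot 64} - 47 = 99 \cdot \frac{2}{192} - 47 = 99 \cdot 2 \cdot \frac{1}{192} - 47 = 99 \cdot \frac{1}{96} - 47 = \frac{33}{32} - 47 = - \frac{1471}{32}$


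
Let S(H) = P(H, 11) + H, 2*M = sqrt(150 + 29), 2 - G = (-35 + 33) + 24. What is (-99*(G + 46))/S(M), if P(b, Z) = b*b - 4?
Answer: -1678248/25853 + 20592*sqrt(179)/25853 ≈ -54.259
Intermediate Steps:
P(b, Z) = -4 + b**2 (P(b, Z) = b**2 - 4 = -4 + b**2)
G = -20 (G = 2 - ((-35 + 33) + 24) = 2 - (-2 + 24) = 2 - 1*22 = 2 - 22 = -20)
M = sqrt(179)/2 (M = sqrt(150 + 29)/2 = sqrt(179)/2 ≈ 6.6895)
S(H) = -4 + H + H**2 (S(H) = (-4 + H**2) + H = -4 + H + H**2)
(-99*(G + 46))/S(M) = (-99*(-20 + 46))/(-4 + sqrt(179)/2 + (sqrt(179)/2)**2) = (-99*26)/(-4 + sqrt(179)/2 + 179/4) = -2574/(163/4 + sqrt(179)/2)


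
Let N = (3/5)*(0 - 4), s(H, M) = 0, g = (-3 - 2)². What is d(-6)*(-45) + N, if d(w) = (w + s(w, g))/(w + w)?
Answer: -249/10 ≈ -24.900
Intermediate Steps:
g = 25 (g = (-5)² = 25)
d(w) = ½ (d(w) = (w + 0)/(w + w) = w/((2*w)) = w*(1/(2*w)) = ½)
N = -12/5 (N = (3*(⅕))*(-4) = (⅗)*(-4) = -12/5 ≈ -2.4000)
d(-6)*(-45) + N = (½)*(-45) - 12/5 = -45/2 - 12/5 = -249/10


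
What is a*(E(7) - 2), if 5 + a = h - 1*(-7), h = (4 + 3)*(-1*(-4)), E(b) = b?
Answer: 150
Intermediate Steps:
h = 28 (h = 7*4 = 28)
a = 30 (a = -5 + (28 - 1*(-7)) = -5 + (28 + 7) = -5 + 35 = 30)
a*(E(7) - 2) = 30*(7 - 2) = 30*5 = 150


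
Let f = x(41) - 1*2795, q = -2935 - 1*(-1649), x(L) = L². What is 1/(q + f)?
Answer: -1/2400 ≈ -0.00041667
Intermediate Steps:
q = -1286 (q = -2935 + 1649 = -1286)
f = -1114 (f = 41² - 1*2795 = 1681 - 2795 = -1114)
1/(q + f) = 1/(-1286 - 1114) = 1/(-2400) = -1/2400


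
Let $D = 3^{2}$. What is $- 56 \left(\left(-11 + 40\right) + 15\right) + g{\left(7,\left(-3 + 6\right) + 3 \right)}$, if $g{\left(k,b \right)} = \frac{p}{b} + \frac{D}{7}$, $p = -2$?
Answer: $- \frac{51724}{21} \approx -2463.0$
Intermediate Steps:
$D = 9$
$g{\left(k,b \right)} = \frac{9}{7} - \frac{2}{b}$ ($g{\left(k,b \right)} = - \frac{2}{b} + \frac{9}{7} = \frac{9}{7} - \frac{2}{b}$)
$- 56 \left(\left(-11 + 40\right) + 15\right) + g{\left(7,\left(-3 + 6\right) + 3 \right)} = - 56 \left(\left(-11 + 40\right) + 15\right) + \left(\frac{9}{7} - \frac{2}{\left(-3 + 6\right) + 3}\right) = - 56 \left(29 + 15\right) + \left(\frac{9}{7} - \frac{2}{3 + 3}\right) = \left(-56\right) 44 + \left(\frac{9}{7} - \frac{2}{6}\right) = -2464 + \left(\frac{9}{7} - \frac{1}{3}\right) = -2464 + \frac{20}{21} = - \frac{51724}{21}$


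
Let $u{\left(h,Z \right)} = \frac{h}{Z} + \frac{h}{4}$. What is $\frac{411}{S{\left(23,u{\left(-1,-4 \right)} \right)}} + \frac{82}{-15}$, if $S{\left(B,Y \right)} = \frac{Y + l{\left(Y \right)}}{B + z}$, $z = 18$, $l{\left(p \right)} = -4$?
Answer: $- \frac{253093}{60} \approx -4218.2$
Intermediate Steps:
$u{\left(h,Z \right)} = \frac{h}{4} + \frac{h}{Z}$ ($u{\left(h,Z \right)} = \frac{h}{Z} + h \frac{1}{4} = \frac{h}{Z} + \frac{h}{4} = \frac{h}{4} + \frac{h}{Z}$)
$S{\left(B,Y \right)} = \frac{-4 + Y}{18 + B}$ ($S{\left(B,Y \right)} = \frac{Y - 4}{B + 18} = \frac{-4 + Y}{18 + B}$)
$\frac{411}{S{\left(23,u{\left(-1,-4 \right)} \right)}} + \frac{82}{-15} = \frac{411}{\frac{1}{18 + 23} \left(-4 + \left(\frac{1}{4} \left(-1\right) - \frac{1}{-4}\right)\right)} + \frac{82}{-15} = \frac{411}{\frac{1}{41} \left(-4 - 0\right)} + 82 \left(- \frac{1}{15}\right) = \frac{411}{\frac{1}{41} \left(-4 + \left(- \frac{1}{4} + \frac{1}{4}\right)\right)} - \frac{82}{15} = \frac{411}{\frac{1}{41} \left(-4 + 0\right)} - \frac{82}{15} = \frac{411}{\frac{1}{41} \left(-4\right)} - \frac{82}{15} = \frac{411}{- \frac{4}{41}} - \frac{82}{15} = 411 \left(- \frac{41}{4}\right) - \frac{82}{15} = - \frac{16851}{4} - \frac{82}{15} = - \frac{253093}{60}$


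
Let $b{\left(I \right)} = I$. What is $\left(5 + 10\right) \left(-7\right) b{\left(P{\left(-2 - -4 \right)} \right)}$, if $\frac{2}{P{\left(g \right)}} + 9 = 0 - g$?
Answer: $\frac{210}{11} \approx 19.091$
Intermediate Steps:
$P{\left(g \right)} = \frac{2}{-9 - g}$ ($P{\left(g \right)} = \frac{2}{-9 + \left(0 - g\right)} = \frac{2}{-9 - g}$)
$\left(5 + 10\right) \left(-7\right) b{\left(P{\left(-2 - -4 \right)} \right)} = \left(5 + 10\right) \left(-7\right) \left(- \frac{2}{9 - -2}\right) = 15 \left(-7\right) \left(- \frac{2}{9 + \left(-2 + 4\right)}\right) = - 105 \left(- \frac{2}{9 + 2}\right) = - 105 \left(- \frac{2}{11}\right) = - 105 \left(\left(-2\right) \frac{1}{11}\right) = \left(-105\right) \left(- \frac{2}{11}\right) = \frac{210}{11}$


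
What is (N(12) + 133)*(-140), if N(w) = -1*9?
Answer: -17360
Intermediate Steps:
N(w) = -9
(N(12) + 133)*(-140) = (-9 + 133)*(-140) = 124*(-140) = -17360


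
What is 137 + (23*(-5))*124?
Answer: -14123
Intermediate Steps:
137 + (23*(-5))*124 = 137 - 115*124 = 137 - 14260 = -14123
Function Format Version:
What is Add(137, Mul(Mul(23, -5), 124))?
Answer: -14123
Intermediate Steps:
Add(137, Mul(Mul(23, -5), 124)) = Add(137, Mul(-115, 124)) = Add(137, -14260) = -14123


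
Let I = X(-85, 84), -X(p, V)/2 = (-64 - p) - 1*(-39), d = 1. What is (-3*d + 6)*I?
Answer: -360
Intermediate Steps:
X(p, V) = 50 + 2*p (X(p, V) = -2*((-64 - p) - 1*(-39)) = -2*((-64 - p) + 39) = -2*(-25 - p) = 50 + 2*p)
I = -120 (I = 50 + 2*(-85) = 50 - 170 = -120)
(-3*d + 6)*I = (-3*1 + 6)*(-120) = (-3 + 6)*(-120) = 3*(-120) = -360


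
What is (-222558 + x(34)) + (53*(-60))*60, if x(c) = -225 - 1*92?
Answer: -413675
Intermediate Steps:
x(c) = -317 (x(c) = -225 - 92 = -317)
(-222558 + x(34)) + (53*(-60))*60 = (-222558 - 317) + (53*(-60))*60 = -222875 - 3180*60 = -222875 - 190800 = -413675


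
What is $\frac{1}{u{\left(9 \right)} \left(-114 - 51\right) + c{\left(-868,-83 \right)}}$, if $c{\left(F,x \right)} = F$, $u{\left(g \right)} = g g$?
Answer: $- \frac{1}{14233} \approx -7.0259 \cdot 10^{-5}$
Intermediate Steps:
$u{\left(g \right)} = g^{2}$
$\frac{1}{u{\left(9 \right)} \left(-114 - 51\right) + c{\left(-868,-83 \right)}} = \frac{1}{9^{2} \left(-114 - 51\right) - 868} = \frac{1}{81 \left(-165\right) - 868} = \frac{1}{-13365 - 868} = \frac{1}{-14233} = - \frac{1}{14233}$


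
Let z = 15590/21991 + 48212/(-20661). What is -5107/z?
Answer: 2320396352457/738125102 ≈ 3143.6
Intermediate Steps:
z = -738125102/454356051 (z = 15590*(1/21991) + 48212*(-1/20661) = 15590/21991 - 48212/20661 = -738125102/454356051 ≈ -1.6246)
-5107/z = -5107/(-738125102/454356051) = -5107*(-454356051/738125102) = 2320396352457/738125102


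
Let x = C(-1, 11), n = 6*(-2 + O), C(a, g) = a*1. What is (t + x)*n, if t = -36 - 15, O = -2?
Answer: 1248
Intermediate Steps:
C(a, g) = a
n = -24 (n = 6*(-2 - 2) = 6*(-4) = -24)
t = -51
x = -1
(t + x)*n = (-51 - 1)*(-24) = -52*(-24) = 1248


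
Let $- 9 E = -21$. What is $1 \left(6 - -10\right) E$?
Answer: $\frac{112}{3} \approx 37.333$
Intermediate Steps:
$E = \frac{7}{3}$ ($E = \left(- \frac{1}{9}\right) \left(-21\right) = \frac{7}{3} \approx 2.3333$)
$1 \left(6 - -10\right) E = 1 \left(6 - -10\right) \frac{7}{3} = 1 \left(6 + 10\right) \frac{7}{3} = 1 \cdot 16 \cdot \frac{7}{3} = 16 \cdot \frac{7}{3} = \frac{112}{3}$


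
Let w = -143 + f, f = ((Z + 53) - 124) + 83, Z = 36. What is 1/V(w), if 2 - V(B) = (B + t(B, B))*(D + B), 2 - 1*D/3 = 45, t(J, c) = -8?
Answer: -1/23070 ≈ -4.3346e-5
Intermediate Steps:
D = -129 (D = 6 - 3*45 = 6 - 135 = -129)
f = 48 (f = ((36 + 53) - 124) + 83 = (89 - 124) + 83 = -35 + 83 = 48)
w = -95 (w = -143 + 48 = -95)
V(B) = 2 - (-129 + B)*(-8 + B) (V(B) = 2 - (B - 8)*(-129 + B) = 2 - (-8 + B)*(-129 + B) = 2 - (-129 + B)*(-8 + B))
1/V(w) = 1/(-1030 - 1*(-95)**2 + 137*(-95)) = 1/(-1030 - 1*9025 - 13015) = 1/(-1030 - 9025 - 13015) = 1/(-23070) = -1/23070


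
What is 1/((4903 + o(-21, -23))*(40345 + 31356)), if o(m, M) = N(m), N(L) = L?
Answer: 1/350044282 ≈ 2.8568e-9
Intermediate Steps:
o(m, M) = m
1/((4903 + o(-21, -23))*(40345 + 31356)) = 1/((4903 - 21)*(40345 + 31356)) = 1/(4882*71701) = 1/350044282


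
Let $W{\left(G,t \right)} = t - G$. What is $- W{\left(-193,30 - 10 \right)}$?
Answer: $-213$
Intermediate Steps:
$- W{\left(-193,30 - 10 \right)} = - (\left(30 - 10\right) - -193) = - (\left(30 - 10\right) + 193) = - (20 + 193) = \left(-1\right) 213 = -213$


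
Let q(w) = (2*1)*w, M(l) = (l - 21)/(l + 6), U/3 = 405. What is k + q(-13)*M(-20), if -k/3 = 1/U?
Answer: -215872/2835 ≈ -76.145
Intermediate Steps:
U = 1215 (U = 3*405 = 1215)
M(l) = (-21 + l)/(6 + l)
k = -1/405 (k = -3/1215 = -3*1/1215 = -1/405 ≈ -0.0024691)
q(w) = 2*w
k + q(-13)*M(-20) = -1/405 + (2*(-13))*((-21 - 20)/(6 - 20)) = -1/405 - 26*(-41)/(-14) = -1/405 - (-13)*(-41)/7 = -1/405 - 26*41/14 = -1/405 - 533/7 = -215872/2835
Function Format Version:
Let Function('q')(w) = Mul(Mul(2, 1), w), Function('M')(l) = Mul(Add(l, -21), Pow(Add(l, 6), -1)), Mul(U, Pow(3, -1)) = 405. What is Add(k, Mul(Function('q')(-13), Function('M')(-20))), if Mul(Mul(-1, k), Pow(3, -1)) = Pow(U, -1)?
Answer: Rational(-215872, 2835) ≈ -76.145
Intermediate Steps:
U = 1215 (U = Mul(3, 405) = 1215)
Function('M')(l) = Mul(Pow(Add(6, l), -1), Add(-21, l)) (Function('M')(l) = Mul(Add(-21, l), Pow(Add(6, l), -1)) = Mul(Pow(Add(6, l), -1), Add(-21, l)))
k = Rational(-1, 405) (k = Mul(-3, Pow(1215, -1)) = Mul(-3, Rational(1, 1215)) = Rational(-1, 405) ≈ -0.0024691)
Function('q')(w) = Mul(2, w)
Add(k, Mul(Function('q')(-13), Function('M')(-20))) = Add(Rational(-1, 405), Mul(Mul(2, -13), Mul(Pow(Add(6, -20), -1), Add(-21, -20)))) = Add(Rational(-1, 405), Mul(-26, Mul(Pow(-14, -1), -41))) = Add(Rational(-1, 405), Mul(-26, Mul(Rational(-1, 14), -41))) = Add(Rational(-1, 405), Mul(-26, Rational(41, 14))) = Add(Rational(-1, 405), Rational(-533, 7)) = Rational(-215872, 2835)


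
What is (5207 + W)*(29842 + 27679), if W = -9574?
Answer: -251194207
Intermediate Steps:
(5207 + W)*(29842 + 27679) = (5207 - 9574)*(29842 + 27679) = -4367*57521 = -251194207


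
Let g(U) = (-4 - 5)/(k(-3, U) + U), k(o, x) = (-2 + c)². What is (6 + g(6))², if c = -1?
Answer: 729/25 ≈ 29.160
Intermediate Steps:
k(o, x) = 9 (k(o, x) = (-2 - 1)² = (-3)² = 9)
g(U) = -9/(9 + U) (g(U) = (-4 - 5)/(9 + U) = -9/(9 + U))
(6 + g(6))² = (6 - 9/(9 + 6))² = (6 - 9/15)² = (6 - 9*1/15)² = (6 - ⅗)² = (27/5)² = 729/25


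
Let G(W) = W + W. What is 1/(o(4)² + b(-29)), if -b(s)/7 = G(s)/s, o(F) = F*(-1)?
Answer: ½ ≈ 0.50000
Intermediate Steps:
G(W) = 2*W
o(F) = -F
b(s) = -14 (b(s) = -7*2*s/s = -7*2 = -14)
1/(o(4)² + b(-29)) = 1/((-1*4)² - 14) = 1/((-4)² - 14) = 1/(16 - 14) = 1/2 = ½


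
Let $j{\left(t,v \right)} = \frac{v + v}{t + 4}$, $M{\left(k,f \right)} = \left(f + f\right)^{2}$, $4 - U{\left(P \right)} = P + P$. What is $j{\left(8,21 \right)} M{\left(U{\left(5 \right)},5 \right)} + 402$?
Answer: $752$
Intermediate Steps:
$U{\left(P \right)} = 4 - 2 P$ ($U{\left(P \right)} = 4 - \left(P + P\right) = 4 - 2 P$)
$M{\left(k,f \right)} = 4 f^{2}$ ($M{\left(k,f \right)} = \left(2 f\right)^{2} = 4 f^{2}$)
$j{\left(t,v \right)} = \frac{2 v}{4 + t}$
$j{\left(8,21 \right)} M{\left(U{\left(5 \right)},5 \right)} + 402 = 2 \cdot 21 \frac{1}{4 + 8} \cdot 4 \cdot 5^{2} + 402 = 2 \cdot 21 \cdot \frac{1}{12} \cdot 4 \cdot 25 + 402 = 2 \cdot 21 \cdot \frac{1}{12} \cdot 100 + 402 = \frac{7}{2} \cdot 100 + 402 = 350 + 402 = 752$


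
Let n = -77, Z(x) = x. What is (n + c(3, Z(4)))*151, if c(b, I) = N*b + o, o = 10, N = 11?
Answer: -5134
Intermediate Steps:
c(b, I) = 10 + 11*b (c(b, I) = 11*b + 10 = 10 + 11*b)
(n + c(3, Z(4)))*151 = (-77 + (10 + 11*3))*151 = (-77 + (10 + 33))*151 = (-77 + 43)*151 = -34*151 = -5134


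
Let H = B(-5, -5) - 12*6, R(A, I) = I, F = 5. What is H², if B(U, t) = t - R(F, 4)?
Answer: 6561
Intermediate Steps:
B(U, t) = -4 + t (B(U, t) = t - 1*4 = t - 4 = -4 + t)
H = -81 (H = (-4 - 5) - 12*6 = -9 - 72 = -81)
H² = (-81)² = 6561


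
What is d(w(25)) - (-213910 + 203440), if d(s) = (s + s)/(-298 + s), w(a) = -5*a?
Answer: 4429060/423 ≈ 10471.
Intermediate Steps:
d(s) = 2*s/(-298 + s) (d(s) = (2*s)/(-298 + s) = 2*s/(-298 + s))
d(w(25)) - (-213910 + 203440) = 2*(-5*25)/(-298 - 5*25) - (-213910 + 203440) = 2*(-125)/(-298 - 125) - 1*(-10470) = 2*(-125)/(-423) + 10470 = 2*(-125)*(-1/423) + 10470 = 250/423 + 10470 = 4429060/423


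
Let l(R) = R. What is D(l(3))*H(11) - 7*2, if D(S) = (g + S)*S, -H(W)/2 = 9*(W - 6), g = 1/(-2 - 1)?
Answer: -734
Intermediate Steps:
g = -1/3 (g = 1/(-3) = -1/3 ≈ -0.33333)
H(W) = 108 - 18*W (H(W) = -18*(W - 6) = -18*(-6 + W) = -2*(-54 + 9*W) = 108 - 18*W)
D(S) = S*(-1/3 + S) (D(S) = (-1/3 + S)*S = S*(-1/3 + S))
D(l(3))*H(11) - 7*2 = (3*(-1/3 + 3))*(108 - 18*11) - 7*2 = (3*(8/3))*(108 - 198) - 14 = 8*(-90) - 14 = -720 - 14 = -734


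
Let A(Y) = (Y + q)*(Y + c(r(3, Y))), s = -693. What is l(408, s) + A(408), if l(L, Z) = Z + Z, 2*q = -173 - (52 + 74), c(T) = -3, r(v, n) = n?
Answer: 206613/2 ≈ 1.0331e+5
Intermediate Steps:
q = -299/2 (q = (-173 - (52 + 74))/2 = (-173 - 1*126)/2 = (-173 - 126)/2 = (½)*(-299) = -299/2 ≈ -149.50)
A(Y) = (-3 + Y)*(-299/2 + Y) (A(Y) = (Y - 299/2)*(Y - 3) = (-299/2 + Y)*(-3 + Y) = (-3 + Y)*(-299/2 + Y))
l(L, Z) = 2*Z
l(408, s) + A(408) = 2*(-693) + (897/2 + 408² - 305/2*408) = -1386 + (897/2 + 166464 - 62220) = -1386 + 209385/2 = 206613/2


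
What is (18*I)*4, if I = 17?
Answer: 1224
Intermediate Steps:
(18*I)*4 = (18*17)*4 = 306*4 = 1224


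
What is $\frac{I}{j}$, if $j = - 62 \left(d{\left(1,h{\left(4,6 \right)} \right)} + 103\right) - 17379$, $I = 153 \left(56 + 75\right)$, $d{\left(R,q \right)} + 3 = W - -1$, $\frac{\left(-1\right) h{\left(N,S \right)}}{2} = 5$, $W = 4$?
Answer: $- \frac{6681}{7963} \approx -0.83901$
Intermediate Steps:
$h{\left(N,S \right)} = -10$ ($h{\left(N,S \right)} = \left(-2\right) 5 = -10$)
$d{\left(R,q \right)} = 2$ ($d{\left(R,q \right)} = -3 + \left(4 - -1\right) = -3 + \left(4 + 1\right) = -3 + 5 = 2$)
$I = 20043$ ($I = 153 \cdot 131 = 20043$)
$j = -23889$ ($j = - 62 \left(2 + 103\right) - 17379 = \left(-62\right) 105 - 17379 = -6510 - 17379 = -23889$)
$\frac{I}{j} = \frac{20043}{-23889} = 20043 \left(- \frac{1}{23889}\right) = - \frac{6681}{7963}$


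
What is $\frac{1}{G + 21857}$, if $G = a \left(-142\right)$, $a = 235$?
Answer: $- \frac{1}{11513} \approx -8.6858 \cdot 10^{-5}$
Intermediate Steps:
$G = -33370$ ($G = 235 \left(-142\right) = -33370$)
$\frac{1}{G + 21857} = \frac{1}{-33370 + 21857} = \frac{1}{-11513} = - \frac{1}{11513}$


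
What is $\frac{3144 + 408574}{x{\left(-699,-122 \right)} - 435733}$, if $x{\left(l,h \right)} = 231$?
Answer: $- \frac{205859}{217751} \approx -0.94539$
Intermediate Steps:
$\frac{3144 + 408574}{x{\left(-699,-122 \right)} - 435733} = \frac{3144 + 408574}{231 - 435733} = \frac{411718}{-435502} = 411718 \left(- \frac{1}{435502}\right) = - \frac{205859}{217751}$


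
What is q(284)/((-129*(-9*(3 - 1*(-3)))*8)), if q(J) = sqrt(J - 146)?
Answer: sqrt(138)/55728 ≈ 0.00021080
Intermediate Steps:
q(J) = sqrt(-146 + J)
q(284)/((-129*(-9*(3 - 1*(-3)))*8)) = sqrt(-146 + 284)/((-129*(-9*(3 - 1*(-3)))*8)) = sqrt(138)/((-129*(-9*(3 + 3))*8)) = sqrt(138)/((-129*(-9*6)*8)) = sqrt(138)/((-(-6966)*8)) = sqrt(138)/((-129*(-432))) = sqrt(138)/55728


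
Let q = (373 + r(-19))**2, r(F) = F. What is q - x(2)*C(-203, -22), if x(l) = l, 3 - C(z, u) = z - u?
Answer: 124948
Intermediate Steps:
C(z, u) = 3 + u - z (C(z, u) = 3 - (z - u) = 3 + (u - z) = 3 + u - z)
q = 125316 (q = (373 - 19)**2 = 354**2 = 125316)
q - x(2)*C(-203, -22) = 125316 - 2*(3 - 22 - 1*(-203)) = 125316 - 2*(3 - 22 + 203) = 125316 - 2*184 = 125316 - 1*368 = 125316 - 368 = 124948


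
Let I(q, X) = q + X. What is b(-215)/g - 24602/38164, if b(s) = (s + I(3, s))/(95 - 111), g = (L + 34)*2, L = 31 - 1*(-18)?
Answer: -12261721/25340896 ≈ -0.48387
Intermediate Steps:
L = 49 (L = 31 + 18 = 49)
I(q, X) = X + q
g = 166 (g = (49 + 34)*2 = 83*2 = 166)
b(s) = -3/16 - s/8 (b(s) = (s + (s + 3))/(95 - 111) = (s + (3 + s))/(-16) = (3 + 2*s)*(-1/16) = -3/16 - s/8)
b(-215)/g - 24602/38164 = (-3/16 - ⅛*(-215))/166 - 24602/38164 = (-3/16 + 215/8)*(1/166) - 24602*1/38164 = (427/16)*(1/166) - 12301/19082 = 427/2656 - 12301/19082 = -12261721/25340896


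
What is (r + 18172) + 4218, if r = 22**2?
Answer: 22874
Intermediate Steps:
r = 484
(r + 18172) + 4218 = (484 + 18172) + 4218 = 18656 + 4218 = 22874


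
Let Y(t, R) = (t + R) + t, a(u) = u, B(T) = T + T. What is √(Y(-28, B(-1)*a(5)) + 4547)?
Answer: √4481 ≈ 66.940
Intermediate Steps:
B(T) = 2*T
Y(t, R) = R + 2*t (Y(t, R) = (R + t) + t = R + 2*t)
√(Y(-28, B(-1)*a(5)) + 4547) = √(((2*(-1))*5 + 2*(-28)) + 4547) = √((-2*5 - 56) + 4547) = √((-10 - 56) + 4547) = √(-66 + 4547) = √4481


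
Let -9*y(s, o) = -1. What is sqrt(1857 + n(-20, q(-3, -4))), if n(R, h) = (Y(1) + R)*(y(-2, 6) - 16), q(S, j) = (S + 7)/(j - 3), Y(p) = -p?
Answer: 2*sqrt(4929)/3 ≈ 46.805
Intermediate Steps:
y(s, o) = 1/9 (y(s, o) = -1/9*(-1) = 1/9)
q(S, j) = (7 + S)/(-3 + j)
n(R, h) = 143/9 - 143*R/9 (n(R, h) = (-1*1 + R)*(1/9 - 16) = (-1 + R)*(-143/9) = 143/9 - 143*R/9)
sqrt(1857 + n(-20, q(-3, -4))) = sqrt(1857 + (143/9 - 143/9*(-20))) = sqrt(1857 + (143/9 + 2860/9)) = sqrt(1857 + 1001/3) = sqrt(6572/3) = 2*sqrt(4929)/3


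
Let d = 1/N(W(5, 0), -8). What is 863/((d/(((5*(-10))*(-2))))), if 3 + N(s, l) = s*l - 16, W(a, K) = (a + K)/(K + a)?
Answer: -2330100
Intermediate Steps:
W(a, K) = 1 (W(a, K) = (K + a)/(K + a) = 1)
N(s, l) = -19 + l*s (N(s, l) = -3 + (s*l - 16) = -3 + (l*s - 16) = -3 + (-16 + l*s) = -19 + l*s)
d = -1/27 (d = 1/(-19 - 8*1) = 1/(-19 - 8) = 1/(-27) = -1/27 ≈ -0.037037)
863/((d/(((5*(-10))*(-2))))) = 863/((-1/(27*((5*(-10))*(-2))))) = 863/((-1/(27*((-50*(-2)))))) = 863/((-1/27/100)) = 863/((-1/27*1/100)) = 863/(-1/2700) = 863*(-2700) = -2330100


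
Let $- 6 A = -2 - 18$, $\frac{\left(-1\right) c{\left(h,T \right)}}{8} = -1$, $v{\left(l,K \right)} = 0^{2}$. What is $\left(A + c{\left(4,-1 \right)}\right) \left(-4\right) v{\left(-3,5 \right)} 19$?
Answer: $0$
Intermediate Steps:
$v{\left(l,K \right)} = 0$
$c{\left(h,T \right)} = 8$ ($c{\left(h,T \right)} = \left(-8\right) \left(-1\right) = 8$)
$A = \frac{10}{3}$ ($A = - \frac{-2 - 18}{6} = \left(- \frac{1}{6}\right) \left(-20\right) = \frac{10}{3} \approx 3.3333$)
$\left(A + c{\left(4,-1 \right)}\right) \left(-4\right) v{\left(-3,5 \right)} 19 = \left(\frac{10}{3} + 8\right) \left(-4\right) 0 \cdot 19 = \frac{34}{3} \left(-4\right) 0 \cdot 19 = \left(- \frac{136}{3}\right) 0 \cdot 19 = 0 \cdot 19 = 0$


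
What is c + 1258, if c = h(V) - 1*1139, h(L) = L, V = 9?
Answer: 128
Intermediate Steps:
c = -1130 (c = 9 - 1*1139 = 9 - 1139 = -1130)
c + 1258 = -1130 + 1258 = 128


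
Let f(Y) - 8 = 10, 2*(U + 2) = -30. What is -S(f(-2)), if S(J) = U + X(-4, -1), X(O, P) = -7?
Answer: 24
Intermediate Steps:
U = -17 (U = -2 + (½)*(-30) = -2 - 15 = -17)
f(Y) = 18 (f(Y) = 8 + 10 = 18)
S(J) = -24 (S(J) = -17 - 7 = -24)
-S(f(-2)) = -1*(-24) = 24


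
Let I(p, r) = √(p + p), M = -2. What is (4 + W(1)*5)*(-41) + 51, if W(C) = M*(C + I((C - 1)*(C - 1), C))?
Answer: 297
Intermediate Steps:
I(p, r) = √2*√p (I(p, r) = √(2*p) = √2*√p)
W(C) = -2*C - 2*√2*√((-1 + C)²) (W(C) = -2*(C + √2*√((C - 1)*(C - 1))) = -2*(C + √2*√((-1 + C)*(-1 + C))) = -2*(C + √2*√((-1 + C)²)) = -2*C - 2*√2*√((-1 + C)²))
(4 + W(1)*5)*(-41) + 51 = (4 + (-2*1 - 2*√2*√((-1 + 1)²))*5)*(-41) + 51 = (4 + (-2 - 2*√2*√(0²))*5)*(-41) + 51 = (4 + (-2 - 2*√2*√0)*5)*(-41) + 51 = (4 + (-2 - 2*√2*0)*5)*(-41) + 51 = (4 + (-2 + 0)*5)*(-41) + 51 = (4 - 2*5)*(-41) + 51 = (4 - 10)*(-41) + 51 = -6*(-41) + 51 = 246 + 51 = 297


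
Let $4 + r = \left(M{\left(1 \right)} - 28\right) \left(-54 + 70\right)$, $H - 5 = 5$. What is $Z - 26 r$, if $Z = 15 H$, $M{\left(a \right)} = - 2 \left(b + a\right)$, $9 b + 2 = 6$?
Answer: $\frac{117934}{9} \approx 13104.0$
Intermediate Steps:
$H = 10$ ($H = 5 + 5 = 10$)
$b = \frac{4}{9}$ ($b = - \frac{2}{9} + \frac{1}{9} \cdot 6 = - \frac{2}{9} + \frac{2}{3} = \frac{4}{9} \approx 0.44444$)
$M{\left(a \right)} = - \frac{8}{9} - 2 a$ ($M{\left(a \right)} = - 2 \left(\frac{4}{9} + a\right) = - \frac{8}{9} - 2 a$)
$Z = 150$ ($Z = 15 \cdot 10 = 150$)
$r = - \frac{4484}{9}$ ($r = -4 + \left(\left(- \frac{8}{9} - 2\right) - 28\right) \left(-54 + 70\right) = -4 + \left(\left(- \frac{8}{9} - 2\right) - 28\right) 16 = -4 + \left(- \frac{26}{9} - 28\right) 16 = -4 - \frac{4448}{9} = - \frac{4484}{9} \approx -498.22$)
$Z - 26 r = 150 - - \frac{116584}{9} = 150 + \frac{116584}{9} = \frac{117934}{9}$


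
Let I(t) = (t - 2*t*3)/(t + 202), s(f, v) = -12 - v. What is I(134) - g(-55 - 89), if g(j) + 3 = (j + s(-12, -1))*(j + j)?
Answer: -7499351/168 ≈ -44639.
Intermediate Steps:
I(t) = -5*t/(202 + t) (I(t) = (t - 6*t)/(202 + t) = (-5*t)/(202 + t) = -5*t/(202 + t))
g(j) = -3 + 2*j*(-11 + j) (g(j) = -3 + (j + (-12 - 1*(-1)))*(j + j) = -3 + (j + (-12 + 1))*(2*j) = -3 + (j - 11)*(2*j) = -3 + (-11 + j)*(2*j) = -3 + 2*j*(-11 + j))
I(134) - g(-55 - 89) = -5*134/(202 + 134) - (-3 - 22*(-55 - 89) + 2*(-55 - 89)**2) = -5*134/336 - (-3 - 22*(-144) + 2*(-144)**2) = -5*134*1/336 - (-3 + 3168 + 2*20736) = -335/168 - (-3 + 3168 + 41472) = -335/168 - 1*44637 = -335/168 - 44637 = -7499351/168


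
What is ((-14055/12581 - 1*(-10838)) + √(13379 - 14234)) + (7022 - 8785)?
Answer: 114158520/12581 + 3*I*√95 ≈ 9073.9 + 29.24*I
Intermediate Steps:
((-14055/12581 - 1*(-10838)) + √(13379 - 14234)) + (7022 - 8785) = ((-14055*1/12581 + 10838) + √(-855)) - 1763 = ((-14055/12581 + 10838) + 3*I*√95) - 1763 = (136338823/12581 + 3*I*√95) - 1763 = 114158520/12581 + 3*I*√95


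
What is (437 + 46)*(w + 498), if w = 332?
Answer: 400890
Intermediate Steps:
(437 + 46)*(w + 498) = (437 + 46)*(332 + 498) = 483*830 = 400890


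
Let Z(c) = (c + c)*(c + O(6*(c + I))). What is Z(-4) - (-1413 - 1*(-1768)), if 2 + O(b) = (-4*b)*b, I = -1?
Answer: 28493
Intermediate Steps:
O(b) = -2 - 4*b² (O(b) = -2 + (-4*b)*b = -2 - 4*b²)
Z(c) = 2*c*(-2 + c - 4*(-6 + 6*c)²) (Z(c) = (c + c)*(c + (-2 - 4*36*(c - 1)²)) = (2*c)*(c + (-2 - 4*36*(-1 + c)²)) = (2*c)*(c + (-2 - 4*(-6 + 6*c)²)) = (2*c)*(-2 + c - 4*(-6 + 6*c)²) = 2*c*(-2 + c - 4*(-6 + 6*c)²))
Z(-4) - (-1413 - 1*(-1768)) = 2*(-4)*(-146 - 144*(-4)² + 289*(-4)) - (-1413 - 1*(-1768)) = 2*(-4)*(-146 - 144*16 - 1156) - (-1413 + 1768) = 2*(-4)*(-146 - 2304 - 1156) - 1*355 = 2*(-4)*(-3606) - 355 = 28848 - 355 = 28493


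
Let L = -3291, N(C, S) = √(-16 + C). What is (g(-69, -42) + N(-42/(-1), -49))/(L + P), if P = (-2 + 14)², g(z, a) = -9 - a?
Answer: -11/1049 - √26/3147 ≈ -0.012106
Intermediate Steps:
P = 144 (P = 12² = 144)
(g(-69, -42) + N(-42/(-1), -49))/(L + P) = ((-9 - 1*(-42)) + √(-16 - 42/(-1)))/(-3291 + 144) = ((-9 + 42) + √(-16 - 42*(-1)))/(-3147) = (33 + √(-16 + 42))*(-1/3147) = (33 + √26)*(-1/3147) = -11/1049 - √26/3147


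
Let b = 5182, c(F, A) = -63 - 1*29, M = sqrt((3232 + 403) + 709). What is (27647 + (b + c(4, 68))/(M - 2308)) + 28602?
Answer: 7484366994/133063 - 509*sqrt(1086)/266126 ≈ 56247.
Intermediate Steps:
M = 2*sqrt(1086) (M = sqrt(3635 + 709) = sqrt(4344) = 2*sqrt(1086) ≈ 65.909)
c(F, A) = -92 (c(F, A) = -63 - 29 = -92)
(27647 + (b + c(4, 68))/(M - 2308)) + 28602 = (27647 + (5182 - 92)/(2*sqrt(1086) - 2308)) + 28602 = (27647 + 5090/(-2308 + 2*sqrt(1086))) + 28602 = 56249 + 5090/(-2308 + 2*sqrt(1086))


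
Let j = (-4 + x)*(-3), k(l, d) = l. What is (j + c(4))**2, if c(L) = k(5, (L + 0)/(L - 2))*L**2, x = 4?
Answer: 6400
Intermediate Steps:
c(L) = 5*L**2
j = 0 (j = (-4 + 4)*(-3) = 0*(-3) = 0)
(j + c(4))**2 = (0 + 5*4**2)**2 = (0 + 5*16)**2 = (0 + 80)**2 = 80**2 = 6400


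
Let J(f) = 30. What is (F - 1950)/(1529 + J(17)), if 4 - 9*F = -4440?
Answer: -13106/14031 ≈ -0.93407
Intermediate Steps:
F = 4444/9 (F = 4/9 - ⅑*(-4440) = 4/9 + 1480/3 = 4444/9 ≈ 493.78)
(F - 1950)/(1529 + J(17)) = (4444/9 - 1950)/(1529 + 30) = -13106/9/1559 = -13106/9*1/1559 = -13106/14031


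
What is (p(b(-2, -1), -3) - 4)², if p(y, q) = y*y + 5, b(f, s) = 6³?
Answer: 2176875649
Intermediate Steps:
b(f, s) = 216
p(y, q) = 5 + y² (p(y, q) = y² + 5 = 5 + y²)
(p(b(-2, -1), -3) - 4)² = ((5 + 216²) - 4)² = ((5 + 46656) - 4)² = (46661 - 4)² = 46657² = 2176875649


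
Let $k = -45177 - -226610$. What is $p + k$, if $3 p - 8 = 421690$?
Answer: $321999$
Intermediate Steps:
$k = 181433$ ($k = -45177 + 226610 = 181433$)
$p = 140566$ ($p = \frac{8}{3} + \frac{1}{3} \cdot 421690 = \frac{8}{3} + \frac{421690}{3} = 140566$)
$p + k = 140566 + 181433 = 321999$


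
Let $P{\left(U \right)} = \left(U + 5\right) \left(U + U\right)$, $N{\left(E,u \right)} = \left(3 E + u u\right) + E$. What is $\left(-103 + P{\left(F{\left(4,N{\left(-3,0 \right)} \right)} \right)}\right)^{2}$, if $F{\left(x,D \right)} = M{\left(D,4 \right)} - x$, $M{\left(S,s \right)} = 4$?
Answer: $10609$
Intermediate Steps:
$N{\left(E,u \right)} = u^{2} + 4 E$ ($N{\left(E,u \right)} = \left(3 E + u^{2}\right) + E = \left(u^{2} + 3 E\right) + E = u^{2} + 4 E$)
$F{\left(x,D \right)} = 4 - x$
$P{\left(U \right)} = 2 U \left(5 + U\right)$ ($P{\left(U \right)} = \left(5 + U\right) 2 U = 2 U \left(5 + U\right)$)
$\left(-103 + P{\left(F{\left(4,N{\left(-3,0 \right)} \right)} \right)}\right)^{2} = \left(-103 + 2 \left(4 - 4\right) \left(5 + \left(4 - 4\right)\right)\right)^{2} = \left(-103 + 2 \cdot 0 \left(5 + 0\right)\right)^{2} = \left(-103 + 2 \cdot 0 \cdot 5\right)^{2} = \left(-103 + 0\right)^{2} = \left(-103\right)^{2} = 10609$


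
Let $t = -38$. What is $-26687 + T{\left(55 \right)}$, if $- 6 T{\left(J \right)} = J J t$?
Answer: $- \frac{22586}{3} \approx -7528.7$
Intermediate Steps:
$T{\left(J \right)} = \frac{19 J^{2}}{3}$ ($T{\left(J \right)} = - \frac{J J \left(-38\right)}{6} = - \frac{J^{2} \left(-38\right)}{6} = - \frac{\left(-38\right) J^{2}}{6} = \frac{19 J^{2}}{3}$)
$-26687 + T{\left(55 \right)} = -26687 + \frac{19 \cdot 55^{2}}{3} = -26687 + \frac{19}{3} \cdot 3025 = -26687 + \frac{57475}{3} = - \frac{22586}{3}$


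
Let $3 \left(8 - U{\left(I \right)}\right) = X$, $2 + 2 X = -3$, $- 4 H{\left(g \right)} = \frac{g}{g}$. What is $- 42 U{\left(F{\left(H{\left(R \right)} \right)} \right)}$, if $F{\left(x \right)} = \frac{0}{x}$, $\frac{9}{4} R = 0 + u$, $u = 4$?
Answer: $-371$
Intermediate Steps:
$R = \frac{16}{9}$ ($R = \frac{4 \left(0 + 4\right)}{9} = \frac{4}{9} \cdot 4 = \frac{16}{9} \approx 1.7778$)
$H{\left(g \right)} = - \frac{1}{4}$ ($H{\left(g \right)} = - \frac{g \frac{1}{g}}{4} = \left(- \frac{1}{4}\right) 1 = - \frac{1}{4}$)
$X = - \frac{5}{2}$ ($X = -1 + \frac{1}{2} \left(-3\right) = -1 - \frac{3}{2} = - \frac{5}{2} \approx -2.5$)
$F{\left(x \right)} = 0$
$U{\left(I \right)} = \frac{53}{6}$ ($U{\left(I \right)} = 8 - - \frac{5}{6} = 8 + \frac{5}{6} = \frac{53}{6}$)
$- 42 U{\left(F{\left(H{\left(R \right)} \right)} \right)} = \left(-42\right) \frac{53}{6} = -371$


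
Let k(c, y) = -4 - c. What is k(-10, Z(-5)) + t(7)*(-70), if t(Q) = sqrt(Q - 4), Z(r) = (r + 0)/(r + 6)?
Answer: 6 - 70*sqrt(3) ≈ -115.24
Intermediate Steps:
Z(r) = r/(6 + r)
t(Q) = sqrt(-4 + Q)
k(-10, Z(-5)) + t(7)*(-70) = (-4 - 1*(-10)) + sqrt(-4 + 7)*(-70) = (-4 + 10) + sqrt(3)*(-70) = 6 - 70*sqrt(3)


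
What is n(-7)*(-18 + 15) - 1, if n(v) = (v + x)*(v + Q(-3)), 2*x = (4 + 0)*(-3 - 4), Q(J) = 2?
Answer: -316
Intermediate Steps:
x = -14 (x = ((4 + 0)*(-3 - 4))/2 = (4*(-7))/2 = (1/2)*(-28) = -14)
n(v) = (-14 + v)*(2 + v) (n(v) = (v - 14)*(v + 2) = (-14 + v)*(2 + v))
n(-7)*(-18 + 15) - 1 = (-28 + (-7)**2 - 12*(-7))*(-18 + 15) - 1 = (-28 + 49 + 84)*(-3) - 1 = 105*(-3) - 1 = -315 - 1 = -316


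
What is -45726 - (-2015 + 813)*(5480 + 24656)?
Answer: 36177746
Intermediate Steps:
-45726 - (-2015 + 813)*(5480 + 24656) = -45726 - (-1202)*30136 = -45726 - 1*(-36223472) = -45726 + 36223472 = 36177746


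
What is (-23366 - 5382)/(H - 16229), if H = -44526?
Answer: 28748/60755 ≈ 0.47318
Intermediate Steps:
(-23366 - 5382)/(H - 16229) = (-23366 - 5382)/(-44526 - 16229) = -28748/(-60755) = -28748*(-1/60755) = 28748/60755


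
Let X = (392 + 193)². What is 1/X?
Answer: 1/342225 ≈ 2.9221e-6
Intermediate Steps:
X = 342225 (X = 585² = 342225)
1/X = 1/342225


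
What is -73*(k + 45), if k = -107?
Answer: 4526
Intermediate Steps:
-73*(k + 45) = -73*(-107 + 45) = -73*(-62) = 4526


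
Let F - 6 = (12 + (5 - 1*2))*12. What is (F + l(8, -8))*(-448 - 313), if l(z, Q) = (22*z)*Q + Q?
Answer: 936030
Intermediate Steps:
l(z, Q) = Q + 22*Q*z (l(z, Q) = 22*Q*z + Q = Q + 22*Q*z)
F = 186 (F = 6 + (12 + (5 - 1*2))*12 = 6 + (12 + (5 - 2))*12 = 6 + (12 + 3)*12 = 6 + 15*12 = 6 + 180 = 186)
(F + l(8, -8))*(-448 - 313) = (186 - 8*(1 + 22*8))*(-448 - 313) = (186 - 8*(1 + 176))*(-761) = (186 - 8*177)*(-761) = (186 - 1416)*(-761) = -1230*(-761) = 936030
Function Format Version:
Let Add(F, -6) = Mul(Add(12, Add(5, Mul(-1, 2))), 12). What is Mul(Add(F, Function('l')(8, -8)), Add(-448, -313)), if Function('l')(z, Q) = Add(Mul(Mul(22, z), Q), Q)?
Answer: 936030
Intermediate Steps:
Function('l')(z, Q) = Add(Q, Mul(22, Q, z)) (Function('l')(z, Q) = Add(Mul(22, Q, z), Q) = Add(Q, Mul(22, Q, z)))
F = 186 (F = Add(6, Mul(Add(12, Add(5, Mul(-1, 2))), 12)) = Add(6, Mul(Add(12, Add(5, -2)), 12)) = Add(6, Mul(Add(12, 3), 12)) = Add(6, Mul(15, 12)) = Add(6, 180) = 186)
Mul(Add(F, Function('l')(8, -8)), Add(-448, -313)) = Mul(Add(186, Mul(-8, Add(1, Mul(22, 8)))), Add(-448, -313)) = Mul(Add(186, Mul(-8, Add(1, 176))), -761) = Mul(Add(186, Mul(-8, 177)), -761) = Mul(Add(186, -1416), -761) = Mul(-1230, -761) = 936030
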